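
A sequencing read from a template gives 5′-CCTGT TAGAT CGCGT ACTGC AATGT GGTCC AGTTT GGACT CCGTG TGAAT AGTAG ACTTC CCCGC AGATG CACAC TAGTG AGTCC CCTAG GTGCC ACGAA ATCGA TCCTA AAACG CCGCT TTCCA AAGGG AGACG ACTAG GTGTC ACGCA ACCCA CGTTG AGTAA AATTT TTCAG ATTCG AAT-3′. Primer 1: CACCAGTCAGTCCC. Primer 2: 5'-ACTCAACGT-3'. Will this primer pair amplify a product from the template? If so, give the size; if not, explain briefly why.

No product — primer 1 has no binding site in the template.

Primer 1 (CACCAGTCAGTCCC) does not match the top strand, and its reverse complement GGGACTGACTGGTG does not match either.
With no annealing site for primer 1, no amplification occurs.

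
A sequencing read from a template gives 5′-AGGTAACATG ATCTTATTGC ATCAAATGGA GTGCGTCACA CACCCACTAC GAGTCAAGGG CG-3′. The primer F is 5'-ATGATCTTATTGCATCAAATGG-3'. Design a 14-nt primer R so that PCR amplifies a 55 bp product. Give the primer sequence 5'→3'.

5'-CGCCCTTGACTCGT-3'

The forward primer binds at positions 8–29, so a 55 bp product ends at position 8 + 55 − 1 = 62.
The reverse primer anneals to the top strand over positions 49–62, i.e. to ACGAGTCAAGGGCG.
Its sequence written 5'→3' is the reverse complement: CGCCCTTGACTCGT.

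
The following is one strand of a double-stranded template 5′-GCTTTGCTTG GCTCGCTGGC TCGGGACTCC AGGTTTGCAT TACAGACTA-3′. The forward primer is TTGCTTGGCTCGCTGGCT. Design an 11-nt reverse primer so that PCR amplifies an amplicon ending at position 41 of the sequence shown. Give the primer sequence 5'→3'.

The forward primer binds at positions 4–21; the product's 3' end on the top strand is position 41.
The reverse primer anneals to the top strand over positions 31–41, i.e. to AGGTTTGCATT.
Its sequence written 5'→3' is the reverse complement: AATGCAAACCT.

5'-AATGCAAACCT-3'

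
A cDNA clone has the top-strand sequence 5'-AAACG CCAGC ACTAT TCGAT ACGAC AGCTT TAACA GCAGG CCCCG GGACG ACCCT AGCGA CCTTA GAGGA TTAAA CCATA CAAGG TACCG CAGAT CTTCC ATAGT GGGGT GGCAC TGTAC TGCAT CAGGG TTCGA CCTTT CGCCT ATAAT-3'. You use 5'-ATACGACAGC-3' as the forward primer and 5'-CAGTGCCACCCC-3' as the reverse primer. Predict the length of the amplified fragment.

99 bp

The forward primer matches the template at positions 19–28.
The reverse primer's reverse complement is GGGGTGGCACTG, which matches the template at positions 106–117.
The product runs from position 19 to position 117, so its length is 117 − 19 + 1 = 99 bp.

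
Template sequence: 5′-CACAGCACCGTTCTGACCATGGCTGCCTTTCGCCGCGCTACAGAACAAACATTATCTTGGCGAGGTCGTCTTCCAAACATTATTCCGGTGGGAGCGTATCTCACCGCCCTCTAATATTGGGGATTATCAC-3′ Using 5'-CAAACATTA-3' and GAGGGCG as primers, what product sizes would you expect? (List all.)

The forward primer CAAACATTA matches the top strand at positions 46–54, 74–82.
The reverse primer's reverse complement is CGCCCTC, matching at positions 105–111.
Each forward site pairs with the reverse site to give a product ending at position 111: sizes 66, 38 bp.

66 bp, 38 bp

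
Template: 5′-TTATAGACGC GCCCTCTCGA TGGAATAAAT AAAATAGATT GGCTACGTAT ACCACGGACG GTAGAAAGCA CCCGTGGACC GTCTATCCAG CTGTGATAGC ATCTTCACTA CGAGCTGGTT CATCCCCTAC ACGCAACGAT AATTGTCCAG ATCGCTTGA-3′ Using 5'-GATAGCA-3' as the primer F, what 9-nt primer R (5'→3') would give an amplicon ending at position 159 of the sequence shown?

5'-TCAAGCGAT-3'

The forward primer binds at positions 95–101; the product's 3' end on the top strand is position 159.
The reverse primer anneals to the top strand over positions 151–159, i.e. to ATCGCTTGA.
Its sequence written 5'→3' is the reverse complement: TCAAGCGAT.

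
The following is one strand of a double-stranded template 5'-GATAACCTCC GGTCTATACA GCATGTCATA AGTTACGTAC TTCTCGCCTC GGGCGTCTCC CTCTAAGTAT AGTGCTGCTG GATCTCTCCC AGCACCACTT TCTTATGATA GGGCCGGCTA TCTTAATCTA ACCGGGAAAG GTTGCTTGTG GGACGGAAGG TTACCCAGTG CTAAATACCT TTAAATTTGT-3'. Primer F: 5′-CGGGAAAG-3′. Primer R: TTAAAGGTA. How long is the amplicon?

52 bp

Scanning the template, CGGGAAAG occurs at positions 133–140; this primer anneals to the bottom strand there with its 3' end pointing downstream.
Reverse complement of the reverse primer: TACCTTTAA. This occurs on the top strand at positions 176–184.
The product runs from position 133 to position 184, so its length is 184 − 133 + 1 = 52 bp.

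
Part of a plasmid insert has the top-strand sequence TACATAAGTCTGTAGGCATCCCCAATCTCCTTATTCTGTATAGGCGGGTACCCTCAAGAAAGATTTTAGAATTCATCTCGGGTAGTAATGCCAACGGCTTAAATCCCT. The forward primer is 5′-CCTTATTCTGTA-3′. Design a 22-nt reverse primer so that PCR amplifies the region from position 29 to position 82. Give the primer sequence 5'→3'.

The product's 3' end on the top strand is position 82.
The reverse primer anneals to the top strand over positions 61–82, i.e. to AGATTTTAGAATTCATCTCGGG.
Its sequence written 5'→3' is the reverse complement: CCCGAGATGAATTCTAAAATCT.

5'-CCCGAGATGAATTCTAAAATCT-3'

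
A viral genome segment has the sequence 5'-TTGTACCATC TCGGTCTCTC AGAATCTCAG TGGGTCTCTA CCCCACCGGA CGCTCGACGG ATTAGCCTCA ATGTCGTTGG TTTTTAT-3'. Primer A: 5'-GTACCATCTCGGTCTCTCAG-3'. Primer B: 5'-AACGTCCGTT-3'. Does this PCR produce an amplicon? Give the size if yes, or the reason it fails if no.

Primer B (AACGTCCGTT) does not match the top strand, and its reverse complement AACGGACGTT does not match either.
With no annealing site for primer B, no amplification occurs.

No product — primer B has no binding site in the template.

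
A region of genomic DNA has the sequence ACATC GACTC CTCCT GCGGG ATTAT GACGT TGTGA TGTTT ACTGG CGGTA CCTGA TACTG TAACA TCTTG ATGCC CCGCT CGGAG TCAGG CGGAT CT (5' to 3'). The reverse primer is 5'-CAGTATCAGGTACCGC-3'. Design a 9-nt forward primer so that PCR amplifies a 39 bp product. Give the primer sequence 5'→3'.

5'-TTATGACGT-3'

The reverse primer's reverse complement GCGGTACCTGATACTG matches the template at positions 45–60, so the product ends at position 60.
A 39 bp product then starts at position 60 − 39 + 1 = 22.
The forward primer is identical to the top strand there: TTATGACGT.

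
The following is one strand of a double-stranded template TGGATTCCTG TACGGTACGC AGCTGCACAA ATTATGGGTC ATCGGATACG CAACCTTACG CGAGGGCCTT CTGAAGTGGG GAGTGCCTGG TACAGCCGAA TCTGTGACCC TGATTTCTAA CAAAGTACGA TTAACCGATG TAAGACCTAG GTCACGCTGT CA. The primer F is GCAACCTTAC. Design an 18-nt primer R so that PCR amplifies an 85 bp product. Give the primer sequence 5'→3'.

5'-TTAATCGTACTTTGTTAG-3'

The forward primer binds at positions 50–59, so an 85 bp product ends at position 50 + 85 − 1 = 134.
The reverse primer anneals to the top strand over positions 117–134, i.e. to CTAACAAAGTACGATTAA.
Its sequence written 5'→3' is the reverse complement: TTAATCGTACTTTGTTAG.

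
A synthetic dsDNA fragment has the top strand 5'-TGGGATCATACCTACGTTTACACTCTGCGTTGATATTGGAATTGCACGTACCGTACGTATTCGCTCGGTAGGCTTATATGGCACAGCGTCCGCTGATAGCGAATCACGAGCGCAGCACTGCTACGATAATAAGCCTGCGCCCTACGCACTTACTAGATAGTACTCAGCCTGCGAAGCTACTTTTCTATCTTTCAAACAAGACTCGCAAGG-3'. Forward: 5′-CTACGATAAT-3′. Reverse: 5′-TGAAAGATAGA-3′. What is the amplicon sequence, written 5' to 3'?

5'-CTACGATAATAAGCCTGCGCCCTACGCACTTACTAGATAGTACTCAGCCTGCGAAGCTACTTTTCTATCTTTCA-3'

Scanning the template, CTACGATAAT occurs at positions 121–130; this primer anneals to the bottom strand there with its 3' end pointing downstream.
Taking the reverse complement of TGAAAGATAGA gives TCTATCTTTCA, found at positions 184–194 on the template; the primer anneals here to the top strand with its 3' end pointing upstream.
The product is the template from position 121 through 194 (74 bp).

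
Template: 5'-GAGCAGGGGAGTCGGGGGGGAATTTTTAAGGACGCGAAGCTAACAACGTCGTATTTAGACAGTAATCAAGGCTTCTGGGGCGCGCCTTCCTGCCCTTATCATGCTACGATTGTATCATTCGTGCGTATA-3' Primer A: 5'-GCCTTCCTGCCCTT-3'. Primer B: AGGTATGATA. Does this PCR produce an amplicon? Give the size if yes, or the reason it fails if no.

Primer B (AGGTATGATA) does not match the top strand, and its reverse complement TATCATACCT does not match either.
With no annealing site for primer B, no amplification occurs.

No product — primer B has no binding site in the template.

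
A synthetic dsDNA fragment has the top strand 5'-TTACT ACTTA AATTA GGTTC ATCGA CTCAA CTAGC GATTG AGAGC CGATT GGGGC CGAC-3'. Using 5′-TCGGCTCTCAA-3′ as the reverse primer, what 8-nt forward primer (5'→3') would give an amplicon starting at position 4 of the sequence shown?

5'-CTACTTAA-3'

The reverse primer's reverse complement TTGAGAGCCGA matches the template at positions 38–48; the product starts at position 4.
The forward primer is identical to the top strand over positions 4–11: CTACTTAA.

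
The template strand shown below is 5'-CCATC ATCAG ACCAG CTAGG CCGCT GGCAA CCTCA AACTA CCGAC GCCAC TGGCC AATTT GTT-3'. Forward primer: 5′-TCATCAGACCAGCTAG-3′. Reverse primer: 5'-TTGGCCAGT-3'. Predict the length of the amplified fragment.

The forward primer matches the template at positions 4–19.
The reverse primer's reverse complement is ACTGGCCAA, which matches the template at positions 49–57.
The product runs from position 4 to position 57, so its length is 57 − 4 + 1 = 54 bp.

54 bp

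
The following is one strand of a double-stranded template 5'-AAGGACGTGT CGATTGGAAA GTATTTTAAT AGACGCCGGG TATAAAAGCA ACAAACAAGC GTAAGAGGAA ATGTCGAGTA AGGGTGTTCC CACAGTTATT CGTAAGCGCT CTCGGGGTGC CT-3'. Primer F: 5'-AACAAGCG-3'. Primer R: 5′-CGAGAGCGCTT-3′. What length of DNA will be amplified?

61 bp

Scanning the template, AACAAGCG occurs at positions 54–61; this primer anneals to the bottom strand there with its 3' end pointing downstream.
The reverse primer's reverse complement is AAGCGCTCTCG, which matches the template at positions 104–114.
Product length = (reverse-primer end) − (forward-primer start) + 1 = 114 − 54 + 1 = 61 bp.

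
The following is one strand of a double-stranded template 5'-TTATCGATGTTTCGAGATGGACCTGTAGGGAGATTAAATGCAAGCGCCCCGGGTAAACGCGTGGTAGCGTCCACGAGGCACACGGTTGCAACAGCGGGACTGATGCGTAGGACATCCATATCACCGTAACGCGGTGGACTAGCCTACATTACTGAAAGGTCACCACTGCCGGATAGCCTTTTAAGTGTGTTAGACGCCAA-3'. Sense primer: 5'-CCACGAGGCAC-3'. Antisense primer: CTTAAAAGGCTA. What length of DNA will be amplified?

115 bp

Scanning the template, CCACGAGGCAC occurs at positions 71–81; this primer anneals to the bottom strand there with its 3' end pointing downstream.
The reverse primer's reverse complement is TAGCCTTTTAAG, which matches the template at positions 174–185.
Product length = (reverse-primer end) − (forward-primer start) + 1 = 185 − 71 + 1 = 115 bp.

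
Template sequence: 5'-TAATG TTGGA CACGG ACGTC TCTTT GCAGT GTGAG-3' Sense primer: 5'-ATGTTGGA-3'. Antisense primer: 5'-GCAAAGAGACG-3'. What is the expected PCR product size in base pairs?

Forward primer ATGTTGGA is found on the top strand at positions 3–10.
Reverse complement of the reverse primer: CGTCTCTTTGC. This occurs on the top strand at positions 17–27.
Amplicon spans positions 3–27: 25 bp.

25 bp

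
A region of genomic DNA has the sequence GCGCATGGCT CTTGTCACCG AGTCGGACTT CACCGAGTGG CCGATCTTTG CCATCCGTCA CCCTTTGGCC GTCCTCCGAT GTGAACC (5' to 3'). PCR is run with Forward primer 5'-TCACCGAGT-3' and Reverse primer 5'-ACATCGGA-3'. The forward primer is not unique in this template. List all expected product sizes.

68 bp, 53 bp

The forward primer TCACCGAGT matches the top strand at positions 15–23, 30–38.
The reverse primer's reverse complement is TCCGATGT, matching at positions 75–82.
Each forward site pairs with the reverse site to give a product ending at position 82: sizes 68, 53 bp.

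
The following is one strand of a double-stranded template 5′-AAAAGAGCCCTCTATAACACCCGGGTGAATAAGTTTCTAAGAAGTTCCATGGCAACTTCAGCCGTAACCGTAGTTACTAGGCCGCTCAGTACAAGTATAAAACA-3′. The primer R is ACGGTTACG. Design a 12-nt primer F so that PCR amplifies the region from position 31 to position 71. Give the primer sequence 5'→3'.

The reverse primer's reverse complement CGTAACCGT matches the template at positions 63–71; the product starts at position 31.
The forward primer is identical to the top strand over positions 31–42: AAGTTTCTAAGA.

5'-AAGTTTCTAAGA-3'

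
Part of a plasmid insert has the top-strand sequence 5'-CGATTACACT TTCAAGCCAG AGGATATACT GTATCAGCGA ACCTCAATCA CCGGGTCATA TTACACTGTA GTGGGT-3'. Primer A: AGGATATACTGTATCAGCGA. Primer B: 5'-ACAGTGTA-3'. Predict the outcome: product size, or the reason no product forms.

Primer A (AGGATATACTGTATCAGCGA) matches the top strand at positions 21–40; it acts as a forward primer.
Primer B's reverse complement is TACACTGT, matching the top strand at positions 62–69; it acts as a reverse primer.
The 3' ends face each other across positions 21–69, giving a 49 bp product.

Yes — a 49 bp product.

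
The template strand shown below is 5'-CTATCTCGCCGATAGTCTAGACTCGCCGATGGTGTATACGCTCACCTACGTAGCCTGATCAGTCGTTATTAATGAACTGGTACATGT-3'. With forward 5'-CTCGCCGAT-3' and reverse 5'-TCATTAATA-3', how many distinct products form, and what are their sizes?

Two products: 71 bp, 54 bp

The forward primer CTCGCCGAT matches the top strand at positions 5–13, 22–30.
The reverse primer's reverse complement is TATTAATGA, matching at positions 67–75.
Each forward site pairs with the reverse site to give a product ending at position 75: sizes 71, 54 bp.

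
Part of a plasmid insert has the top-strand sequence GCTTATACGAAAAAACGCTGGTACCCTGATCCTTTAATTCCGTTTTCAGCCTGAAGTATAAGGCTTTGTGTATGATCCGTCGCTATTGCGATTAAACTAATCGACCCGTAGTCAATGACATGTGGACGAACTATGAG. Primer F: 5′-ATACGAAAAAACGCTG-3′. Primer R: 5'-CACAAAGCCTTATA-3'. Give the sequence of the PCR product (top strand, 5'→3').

5'-ATACGAAAAAACGCTGGTACCCTGATCCTTTAATTCCGTTTTCAGCCTGAAGTATAAGGCTTTGTG-3'

The forward primer matches the template at positions 5–20.
Reverse complement of the reverse primer: TATAAGGCTTTGTG. This occurs on the top strand at positions 57–70.
The product is the template from position 5 through 70 (66 bp).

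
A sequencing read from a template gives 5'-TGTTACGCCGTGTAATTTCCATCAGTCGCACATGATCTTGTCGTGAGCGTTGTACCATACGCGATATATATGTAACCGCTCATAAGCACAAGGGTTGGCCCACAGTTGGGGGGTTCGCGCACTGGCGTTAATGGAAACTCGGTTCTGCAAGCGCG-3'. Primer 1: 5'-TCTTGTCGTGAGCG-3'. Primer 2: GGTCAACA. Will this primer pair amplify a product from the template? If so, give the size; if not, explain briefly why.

Primer 2 (GGTCAACA) does not match the top strand, and its reverse complement TGTTGACC does not match either.
With no annealing site for primer 2, no amplification occurs.

No product — primer 2 has no binding site in the template.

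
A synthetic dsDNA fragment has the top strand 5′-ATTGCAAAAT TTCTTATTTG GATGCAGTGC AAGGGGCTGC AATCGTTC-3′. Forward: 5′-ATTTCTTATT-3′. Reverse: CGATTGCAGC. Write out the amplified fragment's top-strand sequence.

The forward primer matches the template at positions 9–18.
Taking the reverse complement of CGATTGCAGC gives GCTGCAATCG, found at positions 36–45 on the template; the primer anneals here to the top strand with its 3' end pointing upstream.
The product is the template from position 9 through 45 (37 bp).

5'-ATTTCTTATTTGGATGCAGTGCAAGGGGCTGCAATCG-3'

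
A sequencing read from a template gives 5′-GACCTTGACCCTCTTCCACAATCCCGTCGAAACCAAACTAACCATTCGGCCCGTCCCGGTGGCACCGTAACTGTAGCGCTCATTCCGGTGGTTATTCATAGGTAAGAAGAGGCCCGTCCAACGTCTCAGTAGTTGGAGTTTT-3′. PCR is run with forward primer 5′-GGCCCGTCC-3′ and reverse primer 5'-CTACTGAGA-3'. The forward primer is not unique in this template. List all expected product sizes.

85 bp, 22 bp

The forward primer GGCCCGTCC matches the top strand at positions 48–56, 111–119.
The reverse primer's reverse complement is TCTCAGTAG, matching at positions 124–132.
Each forward site pairs with the reverse site to give a product ending at position 132: sizes 85, 22 bp.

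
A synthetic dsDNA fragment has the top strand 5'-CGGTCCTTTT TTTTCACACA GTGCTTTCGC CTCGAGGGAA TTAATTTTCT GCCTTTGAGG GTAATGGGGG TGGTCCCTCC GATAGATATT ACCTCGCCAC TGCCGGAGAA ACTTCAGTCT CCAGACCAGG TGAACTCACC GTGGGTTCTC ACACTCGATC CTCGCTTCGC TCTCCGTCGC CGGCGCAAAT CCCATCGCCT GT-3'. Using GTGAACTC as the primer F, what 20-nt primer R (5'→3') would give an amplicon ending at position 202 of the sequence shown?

5'-ACAGGCGATGGGATTTGCGC-3'

The forward primer binds at positions 130–137; the product's 3' end on the top strand is position 202.
The reverse primer anneals to the top strand over positions 183–202, i.e. to GCGCAAATCCCATCGCCTGT.
Its sequence written 5'→3' is the reverse complement: ACAGGCGATGGGATTTGCGC.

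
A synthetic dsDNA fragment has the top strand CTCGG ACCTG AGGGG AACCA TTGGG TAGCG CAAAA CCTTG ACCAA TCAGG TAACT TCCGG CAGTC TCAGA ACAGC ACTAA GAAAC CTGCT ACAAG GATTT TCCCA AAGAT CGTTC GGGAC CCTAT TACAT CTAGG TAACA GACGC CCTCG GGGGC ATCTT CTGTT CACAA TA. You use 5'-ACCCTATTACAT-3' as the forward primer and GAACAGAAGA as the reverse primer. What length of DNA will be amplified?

Forward primer ACCCTATTACAT is found on the top strand at positions 119–130.
The reverse primer's reverse complement is TCTTCTGTTC, which matches the template at positions 157–166.
Amplicon spans positions 119–166: 48 bp.

48 bp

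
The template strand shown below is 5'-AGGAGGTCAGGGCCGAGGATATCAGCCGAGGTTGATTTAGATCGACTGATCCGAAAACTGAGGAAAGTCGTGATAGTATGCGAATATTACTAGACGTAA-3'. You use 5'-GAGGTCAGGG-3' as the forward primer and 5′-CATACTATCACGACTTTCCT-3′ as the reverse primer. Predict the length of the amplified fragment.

78 bp

Forward primer GAGGTCAGGG is found on the top strand at positions 3–12.
Taking the reverse complement of CATACTATCACGACTTTCCT gives AGGAAAGTCGTGATAGTATG, found at positions 61–80 on the template; the primer anneals here to the top strand with its 3' end pointing upstream.
Product length = (reverse-primer end) − (forward-primer start) + 1 = 80 − 3 + 1 = 78 bp.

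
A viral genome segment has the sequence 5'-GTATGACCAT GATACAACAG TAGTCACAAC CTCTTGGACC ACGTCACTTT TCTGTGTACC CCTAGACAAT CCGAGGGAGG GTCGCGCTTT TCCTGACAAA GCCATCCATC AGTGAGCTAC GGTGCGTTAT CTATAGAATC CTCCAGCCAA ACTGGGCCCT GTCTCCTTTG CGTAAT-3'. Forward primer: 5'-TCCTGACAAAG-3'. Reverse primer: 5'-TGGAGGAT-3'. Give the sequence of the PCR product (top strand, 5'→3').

Scanning the template, TCCTGACAAAG occurs at positions 91–101; this primer anneals to the bottom strand there with its 3' end pointing downstream.
Reverse complement of the reverse primer: ATCCTCCA. This occurs on the top strand at positions 138–145.
The product is the template from position 91 through 145 (55 bp).

5'-TCCTGACAAAGCCATCCATCAGTGAGCTACGGTGCGTTATCTATAGAATCCTCCA-3'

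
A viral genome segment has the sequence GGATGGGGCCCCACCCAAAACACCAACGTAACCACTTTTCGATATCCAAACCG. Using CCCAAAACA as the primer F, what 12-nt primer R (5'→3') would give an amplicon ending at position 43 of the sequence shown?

The forward primer binds at positions 14–22; the product's 3' end on the top strand is position 43.
The reverse primer anneals to the top strand over positions 32–43, i.e. to CCACTTTTCGAT.
Its sequence written 5'→3' is the reverse complement: ATCGAAAAGTGG.

5'-ATCGAAAAGTGG-3'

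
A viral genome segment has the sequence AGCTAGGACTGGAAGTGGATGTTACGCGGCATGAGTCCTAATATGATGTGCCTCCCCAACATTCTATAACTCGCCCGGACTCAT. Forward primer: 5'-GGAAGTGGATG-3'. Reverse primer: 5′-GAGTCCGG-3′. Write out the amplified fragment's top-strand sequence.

Forward primer GGAAGTGGATG is found on the top strand at positions 11–21.
Reverse complement of the reverse primer: CCGGACTC. This occurs on the top strand at positions 75–82.
The product is the template from position 11 through 82 (72 bp).

5'-GGAAGTGGATGTTACGCGGCATGAGTCCTAATATGATGTGCCTCCCCAACATTCTATAACTCGCCCGGACTC-3'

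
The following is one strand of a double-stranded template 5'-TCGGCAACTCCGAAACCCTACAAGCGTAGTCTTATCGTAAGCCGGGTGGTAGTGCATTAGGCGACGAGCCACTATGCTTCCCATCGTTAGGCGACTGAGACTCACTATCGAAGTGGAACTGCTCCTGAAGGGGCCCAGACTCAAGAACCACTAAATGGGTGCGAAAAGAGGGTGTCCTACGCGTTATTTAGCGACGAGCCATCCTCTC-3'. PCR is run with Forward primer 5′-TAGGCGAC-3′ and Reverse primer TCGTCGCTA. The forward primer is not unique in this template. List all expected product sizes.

The forward primer TAGGCGAC matches the top strand at positions 58–65, 88–95.
The reverse primer's reverse complement is TAGCGACGA, matching at positions 189–197.
Each forward site pairs with the reverse site to give a product ending at position 197: sizes 140, 110 bp.

140 bp, 110 bp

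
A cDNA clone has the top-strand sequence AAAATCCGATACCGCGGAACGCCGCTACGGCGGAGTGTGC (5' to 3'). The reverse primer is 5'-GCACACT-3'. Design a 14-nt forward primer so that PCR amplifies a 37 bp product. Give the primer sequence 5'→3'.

5'-ATCCGATACCGCGG-3'

The reverse primer's reverse complement AGTGTGC matches the template at positions 34–40, so the product ends at position 40.
A 37 bp product then starts at position 40 − 37 + 1 = 4.
The forward primer is identical to the top strand there: ATCCGATACCGCGG.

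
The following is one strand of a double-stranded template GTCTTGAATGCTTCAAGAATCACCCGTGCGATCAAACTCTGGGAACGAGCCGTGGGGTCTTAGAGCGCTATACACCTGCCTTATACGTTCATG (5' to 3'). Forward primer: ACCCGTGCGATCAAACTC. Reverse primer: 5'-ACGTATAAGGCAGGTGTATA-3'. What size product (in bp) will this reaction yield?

67 bp

Scanning the template, ACCCGTGCGATCAAACTC occurs at positions 22–39; this primer anneals to the bottom strand there with its 3' end pointing downstream.
Reverse complement of the reverse primer: TATACACCTGCCTTATACGT. This occurs on the top strand at positions 69–88.
The product runs from position 22 to position 88, so its length is 88 − 22 + 1 = 67 bp.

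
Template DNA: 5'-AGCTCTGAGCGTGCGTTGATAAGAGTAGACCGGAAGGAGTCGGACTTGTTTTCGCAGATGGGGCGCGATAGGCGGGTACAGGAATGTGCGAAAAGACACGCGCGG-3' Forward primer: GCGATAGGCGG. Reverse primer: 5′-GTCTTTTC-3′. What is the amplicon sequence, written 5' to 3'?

5'-GCGATAGGCGGGTACAGGAATGTGCGAAAAGAC-3'

The forward primer matches the template at positions 65–75.
The reverse primer's reverse complement is GAAAAGAC, which matches the template at positions 90–97.
The product is the template from position 65 through 97 (33 bp).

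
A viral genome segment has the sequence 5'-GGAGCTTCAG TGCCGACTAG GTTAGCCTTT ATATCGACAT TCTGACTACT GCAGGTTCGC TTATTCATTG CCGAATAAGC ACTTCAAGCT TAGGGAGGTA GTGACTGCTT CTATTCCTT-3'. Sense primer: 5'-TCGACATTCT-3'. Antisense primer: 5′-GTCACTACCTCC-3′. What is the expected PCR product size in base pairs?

72 bp

Forward primer TCGACATTCT is found on the top strand at positions 34–43.
Taking the reverse complement of GTCACTACCTCC gives GGAGGTAGTGAC, found at positions 94–105 on the template; the primer anneals here to the top strand with its 3' end pointing upstream.
Amplicon spans positions 34–105: 72 bp.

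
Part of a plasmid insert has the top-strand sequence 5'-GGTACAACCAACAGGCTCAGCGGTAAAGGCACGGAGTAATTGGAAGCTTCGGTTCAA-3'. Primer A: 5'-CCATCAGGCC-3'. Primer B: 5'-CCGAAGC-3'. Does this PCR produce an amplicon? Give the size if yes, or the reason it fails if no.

No product — primer A has no binding site in the template.

Primer A (CCATCAGGCC) does not match the top strand, and its reverse complement GGCCTGATGG does not match either.
With no annealing site for primer A, no amplification occurs.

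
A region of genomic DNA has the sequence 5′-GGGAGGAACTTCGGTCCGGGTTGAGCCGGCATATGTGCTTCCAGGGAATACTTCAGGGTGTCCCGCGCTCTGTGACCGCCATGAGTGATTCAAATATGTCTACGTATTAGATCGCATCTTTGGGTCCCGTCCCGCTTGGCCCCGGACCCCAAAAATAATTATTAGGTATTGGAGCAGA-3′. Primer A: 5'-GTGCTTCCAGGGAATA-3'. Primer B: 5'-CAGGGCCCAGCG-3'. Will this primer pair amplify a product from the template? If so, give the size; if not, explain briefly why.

Primer B (CAGGGCCCAGCG) does not match the top strand, and its reverse complement CGCTGGGCCCTG does not match either.
With no annealing site for primer B, no amplification occurs.

No product — primer B has no binding site in the template.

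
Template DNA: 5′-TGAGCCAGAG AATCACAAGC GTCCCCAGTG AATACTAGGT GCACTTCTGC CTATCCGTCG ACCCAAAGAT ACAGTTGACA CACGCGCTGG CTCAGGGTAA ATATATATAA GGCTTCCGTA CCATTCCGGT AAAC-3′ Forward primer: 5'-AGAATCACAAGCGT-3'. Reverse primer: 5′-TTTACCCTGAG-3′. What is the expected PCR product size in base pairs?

The forward primer matches the template at positions 9–22.
Taking the reverse complement of TTTACCCTGAG gives CTCAGGGTAAA, found at positions 91–101 on the template; the primer anneals here to the top strand with its 3' end pointing upstream.
Product length = (reverse-primer end) − (forward-primer start) + 1 = 101 − 9 + 1 = 93 bp.

93 bp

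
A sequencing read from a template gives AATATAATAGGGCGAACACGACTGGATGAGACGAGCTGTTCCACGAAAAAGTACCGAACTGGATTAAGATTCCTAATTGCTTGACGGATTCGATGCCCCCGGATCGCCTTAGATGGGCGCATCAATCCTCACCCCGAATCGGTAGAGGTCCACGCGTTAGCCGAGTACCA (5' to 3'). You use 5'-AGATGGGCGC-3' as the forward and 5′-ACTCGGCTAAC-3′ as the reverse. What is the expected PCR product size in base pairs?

56 bp

The forward primer matches the template at positions 111–120.
The reverse primer's reverse complement is GTTAGCCGAGT, which matches the template at positions 156–166.
Amplicon spans positions 111–166: 56 bp.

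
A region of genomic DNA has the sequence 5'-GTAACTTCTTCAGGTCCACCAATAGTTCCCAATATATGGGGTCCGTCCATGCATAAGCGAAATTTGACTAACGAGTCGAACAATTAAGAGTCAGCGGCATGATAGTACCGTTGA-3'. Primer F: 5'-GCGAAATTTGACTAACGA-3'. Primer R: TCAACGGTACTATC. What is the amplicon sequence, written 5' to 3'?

The forward primer matches the template at positions 57–74.
Reverse complement of the reverse primer: GATAGTACCGTTGA. This occurs on the top strand at positions 101–114.
The product is the template from position 57 through 114 (58 bp).

5'-GCGAAATTTGACTAACGAGTCGAACAATTAAGAGTCAGCGGCATGATAGTACCGTTGA-3'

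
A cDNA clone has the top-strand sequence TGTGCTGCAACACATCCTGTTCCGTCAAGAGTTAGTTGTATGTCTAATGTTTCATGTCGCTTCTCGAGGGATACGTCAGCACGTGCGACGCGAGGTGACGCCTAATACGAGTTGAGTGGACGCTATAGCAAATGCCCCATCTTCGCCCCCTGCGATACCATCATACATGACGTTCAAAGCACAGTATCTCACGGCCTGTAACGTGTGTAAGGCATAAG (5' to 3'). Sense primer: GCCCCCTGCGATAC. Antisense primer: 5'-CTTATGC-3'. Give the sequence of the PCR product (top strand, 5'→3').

5'-GCCCCCTGCGATACCATCATACATGACGTTCAAAGCACAGTATCTCACGGCCTGTAACGTGTGTAAGGCATAAG-3'

The forward primer matches the template at positions 145–158.
Taking the reverse complement of CTTATGC gives GCATAAG, found at positions 212–218 on the template; the primer anneals here to the top strand with its 3' end pointing upstream.
The product is the template from position 145 through 218 (74 bp).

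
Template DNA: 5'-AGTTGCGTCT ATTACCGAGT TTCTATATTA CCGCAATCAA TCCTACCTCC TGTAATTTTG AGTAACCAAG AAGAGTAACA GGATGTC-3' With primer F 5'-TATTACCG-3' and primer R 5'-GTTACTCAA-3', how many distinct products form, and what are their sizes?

The forward primer TATTACCG matches the top strand at positions 10–17, 26–33.
The reverse primer's reverse complement is TTGAGTAAC, matching at positions 58–66.
Each forward site pairs with the reverse site to give a product ending at position 66: sizes 57, 41 bp.

Two products: 57 bp, 41 bp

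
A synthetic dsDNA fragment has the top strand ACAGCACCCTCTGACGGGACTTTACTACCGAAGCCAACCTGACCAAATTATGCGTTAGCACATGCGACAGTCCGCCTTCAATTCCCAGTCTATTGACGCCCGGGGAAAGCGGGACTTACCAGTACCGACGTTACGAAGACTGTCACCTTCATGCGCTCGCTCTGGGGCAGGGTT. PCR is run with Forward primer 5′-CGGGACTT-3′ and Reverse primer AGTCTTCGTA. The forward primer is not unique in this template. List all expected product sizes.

The forward primer CGGGACTT matches the top strand at positions 15–22, 110–117.
The reverse primer's reverse complement is TACGAAGACT, matching at positions 132–141.
Each forward site pairs with the reverse site to give a product ending at position 141: sizes 127, 32 bp.

127 bp, 32 bp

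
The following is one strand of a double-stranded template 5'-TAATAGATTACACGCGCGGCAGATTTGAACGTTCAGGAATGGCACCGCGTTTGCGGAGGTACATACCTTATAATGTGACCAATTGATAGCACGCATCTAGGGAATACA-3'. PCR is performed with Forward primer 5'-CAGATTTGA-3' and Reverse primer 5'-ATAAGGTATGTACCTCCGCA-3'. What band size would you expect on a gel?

52 bp

Scanning the template, CAGATTTGA occurs at positions 20–28; this primer anneals to the bottom strand there with its 3' end pointing downstream.
The reverse primer's reverse complement is TGCGGAGGTACATACCTTAT, which matches the template at positions 52–71.
Product length = (reverse-primer end) − (forward-primer start) + 1 = 71 − 20 + 1 = 52 bp.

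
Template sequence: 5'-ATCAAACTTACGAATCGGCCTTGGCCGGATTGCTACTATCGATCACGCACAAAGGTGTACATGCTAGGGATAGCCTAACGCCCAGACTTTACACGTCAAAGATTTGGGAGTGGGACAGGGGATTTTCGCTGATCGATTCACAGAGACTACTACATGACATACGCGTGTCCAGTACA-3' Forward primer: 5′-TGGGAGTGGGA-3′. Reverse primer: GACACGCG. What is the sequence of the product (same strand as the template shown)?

Scanning the template, TGGGAGTGGGA occurs at positions 105–115; this primer anneals to the bottom strand there with its 3' end pointing downstream.
Reverse complement of the reverse primer: CGCGTGTC. This occurs on the top strand at positions 162–169.
The product is the template from position 105 through 169 (65 bp).

5'-TGGGAGTGGGACAGGGGATTTTCGCTGATCGATTCACAGAGACTACTACATGACATACGCGTGTC-3'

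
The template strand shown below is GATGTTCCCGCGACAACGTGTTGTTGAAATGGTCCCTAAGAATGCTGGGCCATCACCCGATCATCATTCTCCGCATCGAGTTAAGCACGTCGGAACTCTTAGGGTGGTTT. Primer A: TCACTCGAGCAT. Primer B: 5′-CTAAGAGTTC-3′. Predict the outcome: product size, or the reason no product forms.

No product — primer A has no binding site in the template.

Primer A (TCACTCGAGCAT) does not match the top strand, and its reverse complement ATGCTCGAGTGA does not match either.
With no annealing site for primer A, no amplification occurs.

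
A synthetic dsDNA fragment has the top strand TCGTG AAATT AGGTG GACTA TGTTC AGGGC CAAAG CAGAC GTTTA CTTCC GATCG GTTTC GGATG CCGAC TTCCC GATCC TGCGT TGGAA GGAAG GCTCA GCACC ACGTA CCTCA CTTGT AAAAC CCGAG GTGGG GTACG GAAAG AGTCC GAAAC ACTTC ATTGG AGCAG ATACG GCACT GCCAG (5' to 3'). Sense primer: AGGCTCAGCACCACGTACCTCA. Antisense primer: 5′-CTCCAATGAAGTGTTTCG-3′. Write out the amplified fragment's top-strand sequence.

Scanning the template, AGGCTCAGCACCACGTACCTCA occurs at positions 94–115; this primer anneals to the bottom strand there with its 3' end pointing downstream.
Reverse complement of the reverse primer: CGAAACACTTCATTGGAG. This occurs on the top strand at positions 150–167.
The product is the template from position 94 through 167 (74 bp).

5'-AGGCTCAGCACCACGTACCTCACTTGTAAAACCCGAGGTGGGGTACGGAAAGAGTCCGAAACACTTCATTGGAG-3'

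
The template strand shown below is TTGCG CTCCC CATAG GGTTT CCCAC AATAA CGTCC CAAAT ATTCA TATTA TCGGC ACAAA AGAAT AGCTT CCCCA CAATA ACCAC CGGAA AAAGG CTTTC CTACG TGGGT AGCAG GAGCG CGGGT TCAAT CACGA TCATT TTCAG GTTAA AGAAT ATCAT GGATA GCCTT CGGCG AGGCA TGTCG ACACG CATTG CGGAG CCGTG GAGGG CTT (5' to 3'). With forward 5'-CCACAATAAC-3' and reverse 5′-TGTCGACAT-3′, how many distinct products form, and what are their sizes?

Two products: 167 bp, 116 bp

The forward primer CCACAATAAC matches the top strand at positions 22–31, 73–82.
The reverse primer's reverse complement is ATGTCGACA, matching at positions 180–188.
Each forward site pairs with the reverse site to give a product ending at position 188: sizes 167, 116 bp.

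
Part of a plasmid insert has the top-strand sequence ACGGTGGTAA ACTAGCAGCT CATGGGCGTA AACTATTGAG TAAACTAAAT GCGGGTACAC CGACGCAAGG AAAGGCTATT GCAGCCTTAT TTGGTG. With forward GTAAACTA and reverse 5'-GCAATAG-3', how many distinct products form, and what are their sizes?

The forward primer GTAAACTA matches the top strand at positions 7–14, 28–35, 40–47.
The reverse primer's reverse complement is CTATTGC, matching at positions 76–82.
Each forward site pairs with the reverse site to give a product ending at position 82: sizes 76, 55, 43 bp.

Three products: 76 bp, 55 bp, 43 bp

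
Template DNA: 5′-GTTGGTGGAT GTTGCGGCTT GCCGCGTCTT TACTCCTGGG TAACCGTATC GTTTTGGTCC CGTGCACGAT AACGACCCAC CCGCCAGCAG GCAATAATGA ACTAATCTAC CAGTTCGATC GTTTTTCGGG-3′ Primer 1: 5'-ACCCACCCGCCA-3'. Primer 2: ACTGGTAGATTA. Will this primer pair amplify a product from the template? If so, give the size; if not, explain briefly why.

Primer 1 (ACCCACCCGCCA) matches the top strand at positions 75–86; it acts as a forward primer.
Primer 2's reverse complement is TAATCTACCAGT, matching the top strand at positions 103–114; it acts as a reverse primer.
The 3' ends face each other across positions 75–114, giving a 40 bp product.

Yes — a 40 bp product.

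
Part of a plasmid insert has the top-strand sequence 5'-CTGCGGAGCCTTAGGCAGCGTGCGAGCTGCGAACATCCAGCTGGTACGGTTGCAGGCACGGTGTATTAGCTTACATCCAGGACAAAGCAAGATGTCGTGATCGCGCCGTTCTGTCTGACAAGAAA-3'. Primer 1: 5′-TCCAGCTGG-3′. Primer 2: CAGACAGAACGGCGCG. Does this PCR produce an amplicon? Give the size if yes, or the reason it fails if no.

Primer 1 (TCCAGCTGG) matches the top strand at positions 36–44; it acts as a forward primer.
Primer 2's reverse complement is CGCGCCGTTCTGTCTG, matching the top strand at positions 102–117; it acts as a reverse primer.
The 3' ends face each other across positions 36–117, giving an 82 bp product.

Yes — an 82 bp product.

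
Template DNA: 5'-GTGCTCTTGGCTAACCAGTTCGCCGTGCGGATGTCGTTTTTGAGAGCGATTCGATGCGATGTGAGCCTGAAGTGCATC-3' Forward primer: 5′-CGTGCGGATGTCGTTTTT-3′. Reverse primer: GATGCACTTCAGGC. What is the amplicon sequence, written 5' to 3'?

5'-CGTGCGGATGTCGTTTTTGAGAGCGATTCGATGCGATGTGAGCCTGAAGTGCATC-3'

The forward primer matches the template at positions 24–41.
The reverse primer's reverse complement is GCCTGAAGTGCATC, which matches the template at positions 65–78.
The product is the template from position 24 through 78 (55 bp).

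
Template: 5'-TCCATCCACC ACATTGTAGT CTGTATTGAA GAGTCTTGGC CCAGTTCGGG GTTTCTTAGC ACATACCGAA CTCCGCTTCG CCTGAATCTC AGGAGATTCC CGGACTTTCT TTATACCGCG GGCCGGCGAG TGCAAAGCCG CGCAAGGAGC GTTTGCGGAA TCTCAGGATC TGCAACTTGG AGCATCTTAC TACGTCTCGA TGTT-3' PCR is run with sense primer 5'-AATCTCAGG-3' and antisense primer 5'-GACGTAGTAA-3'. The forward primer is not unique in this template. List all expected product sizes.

112 bp, 38 bp

The forward primer AATCTCAGG matches the top strand at positions 85–93, 159–167.
The reverse primer's reverse complement is TTACTACGTC, matching at positions 187–196.
Each forward site pairs with the reverse site to give a product ending at position 196: sizes 112, 38 bp.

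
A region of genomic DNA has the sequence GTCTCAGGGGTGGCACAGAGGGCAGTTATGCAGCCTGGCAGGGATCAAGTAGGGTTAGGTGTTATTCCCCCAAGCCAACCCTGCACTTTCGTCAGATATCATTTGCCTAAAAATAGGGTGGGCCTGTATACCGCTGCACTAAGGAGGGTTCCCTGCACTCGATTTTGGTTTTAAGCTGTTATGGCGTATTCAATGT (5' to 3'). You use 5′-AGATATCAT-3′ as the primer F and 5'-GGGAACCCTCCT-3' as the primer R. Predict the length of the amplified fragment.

60 bp

Forward primer AGATATCAT is found on the top strand at positions 94–102.
Taking the reverse complement of GGGAACCCTCCT gives AGGAGGGTTCCC, found at positions 142–153 on the template; the primer anneals here to the top strand with its 3' end pointing upstream.
Product length = (reverse-primer end) − (forward-primer start) + 1 = 153 − 94 + 1 = 60 bp.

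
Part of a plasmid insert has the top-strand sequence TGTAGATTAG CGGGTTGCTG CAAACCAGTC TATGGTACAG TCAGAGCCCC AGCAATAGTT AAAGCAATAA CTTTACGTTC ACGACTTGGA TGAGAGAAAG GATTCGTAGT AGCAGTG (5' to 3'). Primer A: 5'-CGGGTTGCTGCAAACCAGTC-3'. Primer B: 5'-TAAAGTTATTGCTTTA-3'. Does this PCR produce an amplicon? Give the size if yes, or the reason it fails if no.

Yes — a 65 bp product.

Primer A (CGGGTTGCTGCAAACCAGTC) matches the top strand at positions 11–30; it acts as a forward primer.
Primer B's reverse complement is TAAAGCAATAACTTTA, matching the top strand at positions 60–75; it acts as a reverse primer.
The 3' ends face each other across positions 11–75, giving a 65 bp product.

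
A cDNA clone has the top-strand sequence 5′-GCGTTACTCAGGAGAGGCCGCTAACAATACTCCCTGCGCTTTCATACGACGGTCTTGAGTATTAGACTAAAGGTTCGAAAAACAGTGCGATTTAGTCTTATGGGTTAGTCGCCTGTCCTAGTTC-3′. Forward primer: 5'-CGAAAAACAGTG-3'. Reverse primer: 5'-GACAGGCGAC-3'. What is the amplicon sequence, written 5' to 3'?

The forward primer matches the template at positions 76–87.
Taking the reverse complement of GACAGGCGAC gives GTCGCCTGTC, found at positions 108–117 on the template; the primer anneals here to the top strand with its 3' end pointing upstream.
The product is the template from position 76 through 117 (42 bp).

5'-CGAAAAACAGTGCGATTTAGTCTTATGGGTTAGTCGCCTGTC-3'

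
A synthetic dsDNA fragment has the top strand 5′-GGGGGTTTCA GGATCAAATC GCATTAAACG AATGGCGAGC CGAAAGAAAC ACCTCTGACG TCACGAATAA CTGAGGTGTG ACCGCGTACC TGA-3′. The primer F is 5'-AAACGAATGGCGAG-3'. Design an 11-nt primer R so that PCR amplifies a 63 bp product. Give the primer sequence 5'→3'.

5'-TACGCGGTCAC-3'

The forward primer binds at positions 26–39, so a 63 bp product ends at position 26 + 63 − 1 = 88.
The reverse primer anneals to the top strand over positions 78–88, i.e. to GTGACCGCGTA.
Its sequence written 5'→3' is the reverse complement: TACGCGGTCAC.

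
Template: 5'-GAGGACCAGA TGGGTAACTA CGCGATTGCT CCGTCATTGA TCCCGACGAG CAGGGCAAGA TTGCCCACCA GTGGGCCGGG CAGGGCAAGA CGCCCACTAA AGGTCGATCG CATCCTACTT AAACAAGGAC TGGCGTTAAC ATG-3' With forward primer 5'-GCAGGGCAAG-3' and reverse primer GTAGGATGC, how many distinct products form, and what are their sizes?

Two products: 69 bp, 39 bp

The forward primer GCAGGGCAAG matches the top strand at positions 50–59, 80–89.
The reverse primer's reverse complement is GCATCCTAC, matching at positions 110–118.
Each forward site pairs with the reverse site to give a product ending at position 118: sizes 69, 39 bp.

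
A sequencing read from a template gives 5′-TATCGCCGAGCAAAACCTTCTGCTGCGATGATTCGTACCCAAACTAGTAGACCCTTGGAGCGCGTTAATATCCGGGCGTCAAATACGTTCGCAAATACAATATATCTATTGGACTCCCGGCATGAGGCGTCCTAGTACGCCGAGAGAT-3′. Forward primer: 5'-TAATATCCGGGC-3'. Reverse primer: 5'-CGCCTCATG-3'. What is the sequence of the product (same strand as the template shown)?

5'-TAATATCCGGGCGTCAAATACGTTCGCAAATACAATATATCTATTGGACTCCCGGCATGAGGCG-3'

Scanning the template, TAATATCCGGGC occurs at positions 66–77; this primer anneals to the bottom strand there with its 3' end pointing downstream.
The reverse primer's reverse complement is CATGAGGCG, which matches the template at positions 121–129.
The product is the template from position 66 through 129 (64 bp).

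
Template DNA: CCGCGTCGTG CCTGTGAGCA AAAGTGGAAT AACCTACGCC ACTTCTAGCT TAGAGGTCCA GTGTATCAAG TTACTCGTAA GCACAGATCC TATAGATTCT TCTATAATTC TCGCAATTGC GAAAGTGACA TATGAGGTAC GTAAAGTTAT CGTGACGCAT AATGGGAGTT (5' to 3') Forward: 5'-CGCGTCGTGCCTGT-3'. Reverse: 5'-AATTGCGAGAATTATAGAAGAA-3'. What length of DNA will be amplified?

117 bp

Forward primer CGCGTCGTGCCTGT is found on the top strand at positions 2–15.
Taking the reverse complement of AATTGCGAGAATTATAGAAGAA gives TTCTTCTATAATTCTCGCAATT, found at positions 97–118 on the template; the primer anneals here to the top strand with its 3' end pointing upstream.
Product length = (reverse-primer end) − (forward-primer start) + 1 = 118 − 2 + 1 = 117 bp.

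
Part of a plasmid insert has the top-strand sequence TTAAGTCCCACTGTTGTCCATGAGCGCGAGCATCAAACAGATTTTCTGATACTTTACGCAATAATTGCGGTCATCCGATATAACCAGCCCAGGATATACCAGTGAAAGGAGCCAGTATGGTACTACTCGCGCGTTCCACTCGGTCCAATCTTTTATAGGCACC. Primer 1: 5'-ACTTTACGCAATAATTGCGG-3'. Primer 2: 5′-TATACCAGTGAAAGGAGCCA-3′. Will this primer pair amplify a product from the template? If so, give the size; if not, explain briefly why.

Primer 1 (ACTTTACGCAATAATTGCGG) matches the top strand at positions 51–70 (3' end points downstream).
Primer 2 (TATACCAGTGAAAGGAGCCA) also matches the top strand directly, at positions 95–114 — its reverse complement TGGCTCCTTTCACTGGTATA is not present.
Both primers anneal to the bottom strand with 3' ends pointing the same way, so neither can prime synthesis back toward the other.

No product — both primers anneal to the same strand and extend in the same direction.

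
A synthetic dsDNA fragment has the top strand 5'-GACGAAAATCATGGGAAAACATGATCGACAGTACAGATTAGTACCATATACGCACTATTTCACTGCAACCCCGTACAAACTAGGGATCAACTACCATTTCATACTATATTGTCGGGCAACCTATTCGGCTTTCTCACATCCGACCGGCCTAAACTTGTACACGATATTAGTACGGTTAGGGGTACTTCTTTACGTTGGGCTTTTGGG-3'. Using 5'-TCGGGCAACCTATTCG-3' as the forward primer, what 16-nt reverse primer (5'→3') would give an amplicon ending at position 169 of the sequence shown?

5'-TAATATCGTGTACAAG-3'

The forward primer binds at positions 112–127; the product's 3' end on the top strand is position 169.
The reverse primer anneals to the top strand over positions 154–169, i.e. to CTTGTACACGATATTA.
Its sequence written 5'→3' is the reverse complement: TAATATCGTGTACAAG.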